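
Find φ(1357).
1276

Prime factorization: 1357 = 23 × 59
Using the formula φ(n) = n × Π(1 - 1/p) for each prime factor p:
φ(1357) = 1357 × (1 - 1/23) × (1 - 1/59)
φ(1357) = 1276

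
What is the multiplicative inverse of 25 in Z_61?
22

Using Extended Euclidean Algorithm:
gcd(25, 61) = 1
Bezout coefficients: 25 × 22 + 61 × -9 = 1
So 25 × 22 ≡ 1 (mod 61)
The inverse is 22 mod 61 = 22
Verification: 25 × 22 = 550 = 9 × 61 + 1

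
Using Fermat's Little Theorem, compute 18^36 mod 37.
By Fermat's Little Theorem, 18^{36} ≡ 1 (mod 37) since 37 is prime and gcd(18, 37) = 1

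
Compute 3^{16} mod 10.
1

Using successive squaring:
Binary expansion of 16: 10000
Powers of 3 mod 10 (each is the square of the previous):
  3^1 ≡ 3 (mod 10)
  3^2 ≡ 3² = 9 ≡ 9 (mod 10)
  3^4 ≡ 9² = 81 ≡ 1 (mod 10)
  3^8 ≡ 1² = 1 ≡ 1 (mod 10)
  3^16 ≡ 1² = 1 ≡ 1 (mod 10)
16 is a power of 2, so 3^16 is the last square: ≡ 1 (mod 10)
Result: 3^16 ≡ 1 (mod 10)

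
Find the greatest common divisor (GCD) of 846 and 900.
18

Using the Euclidean algorithm:
846 = 0 × 900 + 846
900 = 1 × 846 + 54
846 = 15 × 54 + 36
54 = 1 × 36 + 18
36 = 2 × 18 + 0

GCD(846, 900) = 18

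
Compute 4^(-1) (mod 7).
2

Using Extended Euclidean Algorithm:
gcd(4, 7) = 1
Bezout coefficients: 4 × 2 + 7 × -1 = 1
So 4 × 2 ≡ 1 (mod 7)
The inverse is 2 mod 7 = 2
Verification: 4 × 2 = 8 = 1 × 7 + 1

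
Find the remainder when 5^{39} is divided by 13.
By Fermat: 5^{12} ≡ 1 (mod 13). 39 = 3×12 + 3. So 5^{39} ≡ 5^{3} ≡ 8 (mod 13)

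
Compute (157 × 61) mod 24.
1

(157 × 61) = 9577
9577 mod 24 = 1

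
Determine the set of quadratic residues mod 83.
QRs mod 83: {1, 3, 4, 7, 9, 10, 11, 12, 16, 17, 21, 23, 25, 26, 27, 28, 29, 30, 31, 33, 36, 37, 38, 40, 41, 44, 48, 49, 51, 59, 61, 63, 64, 65, 68, 69, 70, 75, 77, 78, 81}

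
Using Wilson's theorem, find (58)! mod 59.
By Wilson's theorem, (58)! ≡ -1 ≡ 58 (mod 59)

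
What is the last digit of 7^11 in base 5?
Using Fermat: 7^{4} ≡ 1 (mod 5). 11 ≡ 3 (mod 4). So 7^{11} ≡ 7^{3} ≡ 3 (mod 5)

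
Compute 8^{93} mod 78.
8

Using successive squaring:
Binary expansion of 93: 1011101
Powers of 8 mod 78 (each is the square of the previous):
  8^1 ≡ 8 (mod 78)
  8^2 ≡ 8² = 64 ≡ 64 (mod 78)
  8^4 ≡ 64² = 4096 ≡ 40 (mod 78)
  8^8 ≡ 40² = 1600 ≡ 40 (mod 78)
  8^16 ≡ 40² = 1600 ≡ 40 (mod 78)
  8^32 ≡ 40² = 1600 ≡ 40 (mod 78)
  8^64 ≡ 40² = 1600 ≡ 40 (mod 78)
93 = 64 + 16 + 8 + 4 + 1, so 8^93 = 8^64 × 8^16 × 8^8 × 8^4 × 8^1 ≡ 40 × 40 × 40 × 40 × 8 (mod 78)
Multiplying step by step:
  40 × 40 = 1600 ≡ 40 (mod 78)
  40 × 40 = 1600 ≡ 40 (mod 78)
  40 × 40 = 1600 ≡ 40 (mod 78)
  40 × 8 = 320 ≡ 8 (mod 78)
Result: 8^93 ≡ 8 (mod 78)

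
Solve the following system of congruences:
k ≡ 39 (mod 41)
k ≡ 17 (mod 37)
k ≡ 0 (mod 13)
572

Using the Chinese Remainder Theorem:
M = product of moduli = 19721
For equation 1: M_1 = 481, 481 ≡ 30 (mod 41), inverse of 481 mod 41 is 26 (check: 30 × 26 = 780 ≡ 1 (mod 41))
For equation 2: M_2 = 533, 533 ≡ 15 (mod 37), inverse of 533 mod 37 is 5 (check: 15 × 5 = 75 ≡ 1 (mod 37))
For equation 3: M_3 = 1517, 1517 ≡ 9 (mod 13), inverse of 1517 mod 13 is 3 (check: 9 × 3 = 27 ≡ 1 (mod 13))
Combine: k ≡ Σ r_i×M_i×(M_i⁻¹ mod m_i) = 39×481×26 + 17×533×5 + 0×1517×3 = 487734 + 45305 + 0 = 533039
533039 mod 19721 = 572
k ≡ 572 (mod 19721)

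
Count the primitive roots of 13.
4

The number of primitive roots modulo p is φ(p-1) = φ(12)
φ(12) = 4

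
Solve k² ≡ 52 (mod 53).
The square roots of 52 mod 53 are 23 and 30. Verify: 23² = 529 ≡ 52 (mod 53)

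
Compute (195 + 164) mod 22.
7

(195 + 164) = 359
359 mod 22 = 7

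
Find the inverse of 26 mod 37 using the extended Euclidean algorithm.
Extended GCD: 26(10) + 37(-7) = 1. So 26^(-1) ≡ 10 ≡ 10 (mod 37). Verify: 26 × 10 = 260 ≡ 1 (mod 37)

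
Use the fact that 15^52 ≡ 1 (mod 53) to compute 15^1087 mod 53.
By Fermat: 15^{52} ≡ 1 (mod 53). 1087 ≡ 47 (mod 52). So 15^{1087} ≡ 15^{47} ≡ 47 (mod 53)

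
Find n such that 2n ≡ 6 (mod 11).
3

Since gcd(2, 11) = 1 divides 6, a solution exists.
Multiply both sides by the inverse of 2 mod 11:
  2^(-1) mod 11 = 6
  x ≡ 6 × 6 ≡ 36 ≡ 3 (mod 11)
Verification: 2 × 3 = 6 = 0 × 11 + 6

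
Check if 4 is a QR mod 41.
By Euler's criterion: 4^{20} ≡ 1 (mod 41). Since this equals 1, 4 is a QR.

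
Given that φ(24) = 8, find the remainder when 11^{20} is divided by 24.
By Euler: 11^{8} ≡ 1 (mod 24) since gcd(11, 24) = 1. 20 = 2×8 + 4. So 11^{20} ≡ 11^{4} ≡ 1 (mod 24)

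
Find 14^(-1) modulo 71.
66

Using Extended Euclidean Algorithm:
gcd(14, 71) = 1
Bezout coefficients: 14 × -5 + 71 × 1 = 1
So 14 × -5 ≡ 1 (mod 71)
The inverse is -5 mod 71 = 66
Verification: 14 × 66 = 924 = 13 × 71 + 1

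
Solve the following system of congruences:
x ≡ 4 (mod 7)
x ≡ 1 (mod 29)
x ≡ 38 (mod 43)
8208

Using the Chinese Remainder Theorem:
M = product of moduli = 8729
For equation 1: M_1 = 1247, 1247 ≡ 1 (mod 7), inverse of 1247 mod 7 is 1 (check: 1 × 1 = 1 ≡ 1 (mod 7))
For equation 2: M_2 = 301, 301 ≡ 11 (mod 29), inverse of 301 mod 29 is 8 (check: 11 × 8 = 88 ≡ 1 (mod 29))
For equation 3: M_3 = 203, 203 ≡ 31 (mod 43), inverse of 203 mod 43 is 25 (check: 31 × 25 = 775 ≡ 1 (mod 43))
Combine: x ≡ Σ r_i×M_i×(M_i⁻¹ mod m_i) = 4×1247×1 + 1×301×8 + 38×203×25 = 4988 + 2408 + 192850 = 200246
200246 mod 8729 = 8208
x ≡ 8208 (mod 8729)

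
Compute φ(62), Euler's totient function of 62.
30

Prime factorization: 62 = 2 × 31
Using the formula φ(n) = n × Π(1 - 1/p) for each prime factor p:
φ(62) = 62 × (1 - 1/2) × (1 - 1/31)
φ(62) = 30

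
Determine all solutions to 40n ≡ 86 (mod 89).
60

Since gcd(40, 89) = 1 divides 86, a solution exists.
Multiply both sides by the inverse of 40 mod 89:
  40^(-1) mod 89 = 69
  x ≡ 69 × 86 ≡ 5934 ≡ 60 (mod 89)
Verification: 40 × 60 = 2400 = 26 × 89 + 86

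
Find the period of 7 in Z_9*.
Powers of 7 mod 9: 7^1≡7, 7^2≡4, 7^3≡1. Order = 3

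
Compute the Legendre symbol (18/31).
(18/31) = 18^{15} mod 31 = 1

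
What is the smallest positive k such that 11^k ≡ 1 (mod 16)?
Powers of 11 mod 16: 11^1≡11, 11^2≡9, 11^3≡3, 11^4≡1. Order = 4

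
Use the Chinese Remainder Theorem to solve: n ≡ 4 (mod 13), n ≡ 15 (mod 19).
M = 13 × 19 = 247. M₁ = 19, y₁ ≡ 11 (mod 13). M₂ = 13, y₂ ≡ 3 (mod 19). n = 4×19×11 + 15×13×3 ≡ 186 (mod 247)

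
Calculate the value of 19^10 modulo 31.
10 = 8 + 2 (binary 1010). Repeated squaring mod 31: 19^1 ≡ 19; 19^2 ≡ 19² = 361 ≡ 20; 19^4 ≡ 20² = 400 ≡ 28; 19^8 ≡ 28² = 784 ≡ 9. Multiply: 19^10 = 19^8 × 19^2 ≡ 9 × 20 (mod 31): 9 × 20 = 180 ≡ 25. So 19^10 ≡ 25 (mod 31).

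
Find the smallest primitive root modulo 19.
2

A primitive root g modulo p has order p-1 = 18
Prime divisors of 18: [2, 3]
g is a primitive root iff g^(18/q) ≢ 1 (mod 19) for each prime divisor q
Testing small values:
  g = 2: 2^9 ≡ 18, 2^6 ≡ 7 (mod 19) → none is 1, primitive root!
The smallest primitive root is 2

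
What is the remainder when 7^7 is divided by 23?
7 = 4 + 2 + 1 (binary 111). Repeated squaring mod 23: 7^1 ≡ 7; 7^2 ≡ 7² = 49 ≡ 3; 7^4 ≡ 3² = 9 ≡ 9. Multiply: 7^7 = 7^4 × 7^2 × 7^1 ≡ 9 × 3 × 7 (mod 23): 9 × 3 = 27 ≡ 4; 4 × 7 = 28 ≡ 5. So 7^7 ≡ 5 (mod 23).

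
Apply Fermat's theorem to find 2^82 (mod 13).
By Fermat: 2^{12} ≡ 1 (mod 13). 82 = 6×12 + 10. So 2^{82} ≡ 2^{10} ≡ 10 (mod 13)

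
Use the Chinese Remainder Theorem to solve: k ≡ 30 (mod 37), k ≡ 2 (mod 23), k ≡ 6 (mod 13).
3360

Using the Chinese Remainder Theorem:
M = product of moduli = 11063
For equation 1: M_1 = 299, 299 ≡ 3 (mod 37), inverse of 299 mod 37 is 25 (check: 3 × 25 = 75 ≡ 1 (mod 37))
For equation 2: M_2 = 481, 481 ≡ 21 (mod 23), inverse of 481 mod 23 is 11 (check: 21 × 11 = 231 ≡ 1 (mod 23))
For equation 3: M_3 = 851, 851 ≡ 6 (mod 13), inverse of 851 mod 13 is 11 (check: 6 × 11 = 66 ≡ 1 (mod 13))
Combine: k ≡ Σ r_i×M_i×(M_i⁻¹ mod m_i) = 30×299×25 + 2×481×11 + 6×851×11 = 224250 + 10582 + 56166 = 290998
290998 mod 11063 = 3360
k ≡ 3360 (mod 11063)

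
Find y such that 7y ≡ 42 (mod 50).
6

Since gcd(7, 50) = 1 divides 42, a solution exists.
Multiply both sides by the inverse of 7 mod 50:
  7^(-1) mod 50 = 43
  x ≡ 43 × 42 ≡ 1806 ≡ 6 (mod 50)
Verification: 7 × 6 = 42 = 0 × 50 + 42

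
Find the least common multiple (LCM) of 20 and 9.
180

First find GCD(20, 9) using the Euclidean algorithm:
20 = 2 × 9 + 2
9 = 4 × 2 + 1
2 = 2 × 1 + 0
GCD(20, 9) = 1

LCM formula: LCM(a, b) = (a × b) / GCD(a, b)
LCM(20, 9) = (20 × 9) / 1
LCM(20, 9) = 180 / 1
LCM(20, 9) = 180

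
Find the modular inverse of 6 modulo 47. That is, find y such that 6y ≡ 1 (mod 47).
8

Using Extended Euclidean Algorithm:
gcd(6, 47) = 1
Bezout coefficients: 6 × 8 + 47 × -1 = 1
So 6 × 8 ≡ 1 (mod 47)
The inverse is 8 mod 47 = 8
Verification: 6 × 8 = 48 = 1 × 47 + 1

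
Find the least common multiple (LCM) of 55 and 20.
220

First find GCD(55, 20) using the Euclidean algorithm:
55 = 2 × 20 + 15
20 = 1 × 15 + 5
15 = 3 × 5 + 0
GCD(55, 20) = 5

LCM formula: LCM(a, b) = (a × b) / GCD(a, b)
LCM(55, 20) = (55 × 20) / 5
LCM(55, 20) = 1100 / 5
LCM(55, 20) = 220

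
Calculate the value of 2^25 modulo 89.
Using repeated squaring. 25 = 16 + 8 + 1 (binary 11001). Repeated squaring mod 89: 2^1 ≡ 2; 2^2 ≡ 2² = 4 ≡ 4; 2^4 ≡ 4² = 16 ≡ 16; 2^8 ≡ 16² = 256 ≡ 78; 2^16 ≡ 78² = 6084 ≡ 32. Multiply: 2^25 = 2^16 × 2^8 × 2^1 ≡ 32 × 78 × 2 (mod 89): 32 × 78 = 2496 ≡ 4; 4 × 2 = 8 ≡ 8. So 2^25 ≡ 8 (mod 89).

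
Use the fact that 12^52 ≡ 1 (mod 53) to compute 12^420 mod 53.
By Fermat: 12^{52} ≡ 1 (mod 53). 420 ≡ 4 (mod 52). So 12^{420} ≡ 12^{4} ≡ 13 (mod 53)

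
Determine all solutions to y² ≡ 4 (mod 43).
The square roots of 4 mod 43 are 41 and 2. Verify: 41² = 1681 ≡ 4 (mod 43)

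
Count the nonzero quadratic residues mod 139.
For prime 139, there are (p-1)/2 = (139-1)/2 = 69 quadratic residues (excluding 0).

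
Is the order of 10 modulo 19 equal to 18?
Yes, ord_19(10) = 18.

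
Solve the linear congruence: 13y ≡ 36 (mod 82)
28

Since gcd(13, 82) = 1 divides 36, a solution exists.
Multiply both sides by the inverse of 13 mod 82:
  13^(-1) mod 82 = 19
  x ≡ 19 × 36 ≡ 684 ≡ 28 (mod 82)
Verification: 13 × 28 = 364 = 4 × 82 + 36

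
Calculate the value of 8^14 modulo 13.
Using Fermat: 8^{12} ≡ 1 (mod 13). 14 ≡ 2 (mod 12). So 8^{14} ≡ 8^{2} ≡ 12 (mod 13)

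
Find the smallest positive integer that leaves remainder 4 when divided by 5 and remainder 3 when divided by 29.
M = 5 × 29 = 145. M₁ = 29, y₁ ≡ 4 (mod 5). M₂ = 5, y₂ ≡ 6 (mod 29). t = 4×29×4 + 3×5×6 ≡ 119 (mod 145). The smallest positive such number is 119.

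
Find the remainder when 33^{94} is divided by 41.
By Fermat: 33^{40} ≡ 1 (mod 41). 94 = 2×40 + 14. So 33^{94} ≡ 33^{14} ≡ 4 (mod 41)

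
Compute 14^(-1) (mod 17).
14^(-1) ≡ 11 (mod 17). Verification: 14 × 11 = 154 ≡ 1 (mod 17)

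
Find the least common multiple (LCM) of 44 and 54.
1188

First find GCD(44, 54) using the Euclidean algorithm:
44 = 0 × 54 + 44
54 = 1 × 44 + 10
44 = 4 × 10 + 4
10 = 2 × 4 + 2
4 = 2 × 2 + 0
GCD(44, 54) = 2

LCM formula: LCM(a, b) = (a × b) / GCD(a, b)
LCM(44, 54) = (44 × 54) / 2
LCM(44, 54) = 2376 / 2
LCM(44, 54) = 1188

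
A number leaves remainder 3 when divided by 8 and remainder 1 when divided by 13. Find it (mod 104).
M = 8 × 13 = 104. M₁ = 13, y₁ ≡ 5 (mod 8). M₂ = 8, y₂ ≡ 5 (mod 13). m = 3×13×5 + 1×8×5 ≡ 27 (mod 104)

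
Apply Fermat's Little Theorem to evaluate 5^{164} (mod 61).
12

By Fermat's Little Theorem, a^(p-1) ≡ 1 (mod p) for prime p and gcd(a, p) = 1
Here p = 61, so 5^60 ≡ 1 (mod 61)
We can reduce the exponent: 164 mod 60 = 44
So 5^164 ≡ 5^44 (mod 61)
Computing: 5^44 mod 61 = 12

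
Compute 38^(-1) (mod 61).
38^(-1) ≡ 53 (mod 61). Verification: 38 × 53 = 2014 ≡ 1 (mod 61)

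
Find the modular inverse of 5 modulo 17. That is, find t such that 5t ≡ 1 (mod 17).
7

Using Extended Euclidean Algorithm:
gcd(5, 17) = 1
Bezout coefficients: 5 × 7 + 17 × -2 = 1
So 5 × 7 ≡ 1 (mod 17)
The inverse is 7 mod 17 = 7
Verification: 5 × 7 = 35 = 2 × 17 + 1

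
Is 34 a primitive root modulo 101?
Yes

To verify, check if 34^(100/q) ≢ 1 (mod 101) for each prime divisor q of 100
Divisors of 100 = 100: [1, 2, 4, 5, 10, 20, 25, 50, 100]
  34^(100/2) = 34^50 ≡ 100 (mod 101)
  34^(100/5) = 34^20 ≡ 95 (mod 101)
Conclusion: 34 is a primitive root modulo 101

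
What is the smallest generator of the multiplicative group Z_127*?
p - 1 = 126 has prime divisors 2, 3, 7. h is a primitive root mod 127 iff h^(126/q) ≢ 1 (mod 127) for each such q.
h = 2: 2^63 ≡ 1, 2^42 ≡ 1, 2^18 ≡ 16 (mod 127); 2^63 ≡ 1, so not a primitive root.
h = 3: 3^63 ≡ 126, 3^42 ≡ 107, 3^18 ≡ 4 (mod 127); none is 1, so 3 has order 126 and is a primitive root.
The smallest primitive root mod 127 is g = 3.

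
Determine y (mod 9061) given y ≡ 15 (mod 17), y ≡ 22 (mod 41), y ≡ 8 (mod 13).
3466

Using the Chinese Remainder Theorem:
M = product of moduli = 9061
For equation 1: M_1 = 533, 533 ≡ 6 (mod 17), inverse of 533 mod 17 is 3 (check: 6 × 3 = 18 ≡ 1 (mod 17))
For equation 2: M_2 = 221, 221 ≡ 16 (mod 41), inverse of 221 mod 41 is 18 (check: 16 × 18 = 288 ≡ 1 (mod 41))
For equation 3: M_3 = 697, 697 ≡ 8 (mod 13), inverse of 697 mod 13 is 5 (check: 8 × 5 = 40 ≡ 1 (mod 13))
Combine: y ≡ Σ r_i×M_i×(M_i⁻¹ mod m_i) = 15×533×3 + 22×221×18 + 8×697×5 = 23985 + 87516 + 27880 = 139381
139381 mod 9061 = 3466
y ≡ 3466 (mod 9061)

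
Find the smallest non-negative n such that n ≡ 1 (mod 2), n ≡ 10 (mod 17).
27

Using the Chinese Remainder Theorem:
M = product of moduli = 34
For equation 1: M_1 = 17, 17 ≡ 1 (mod 2), inverse of 17 mod 2 is 1 (check: 1 × 1 = 1 ≡ 1 (mod 2))
For equation 2: M_2 = 2, 2 ≡ 2 (mod 17), inverse of 2 mod 17 is 9 (check: 2 × 9 = 18 ≡ 1 (mod 17))
Combine: n ≡ Σ r_i×M_i×(M_i⁻¹ mod m_i) = 1×17×1 + 10×2×9 = 17 + 180 = 197
197 mod 34 = 27
n ≡ 27 (mod 34)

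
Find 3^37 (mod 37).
Using Fermat: 3^{36} ≡ 1 (mod 37). 37 ≡ 1 (mod 36). So 3^{37} ≡ 3^{1} ≡ 3 (mod 37)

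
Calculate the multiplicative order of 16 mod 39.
Powers of 16 mod 39: 16^1≡16, 16^2≡22, 16^3≡1. Order = 3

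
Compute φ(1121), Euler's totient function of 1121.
1044

Prime factorization: 1121 = 19 × 59
Using the formula φ(n) = n × Π(1 - 1/p) for each prime factor p:
φ(1121) = 1121 × (1 - 1/19) × (1 - 1/59)
φ(1121) = 1044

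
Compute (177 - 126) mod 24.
3

(177 - 126) = 51
51 mod 24 = 3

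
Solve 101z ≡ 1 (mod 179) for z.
101^(-1) ≡ 39 (mod 179). Verification: 101 × 39 = 3939 ≡ 1 (mod 179)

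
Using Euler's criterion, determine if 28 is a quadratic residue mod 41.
By Euler's criterion: 28^{20} ≡ 40 (mod 41). Since this equals -1 (≡ 40), 28 is not a QR.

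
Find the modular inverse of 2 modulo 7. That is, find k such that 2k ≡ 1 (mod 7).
4

Using Extended Euclidean Algorithm:
gcd(2, 7) = 1
Bezout coefficients: 2 × -3 + 7 × 1 = 1
So 2 × -3 ≡ 1 (mod 7)
The inverse is -3 mod 7 = 4
Verification: 2 × 4 = 8 = 1 × 7 + 1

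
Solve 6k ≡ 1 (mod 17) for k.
3

Using Extended Euclidean Algorithm:
gcd(6, 17) = 1
Bezout coefficients: 6 × 3 + 17 × -1 = 1
So 6 × 3 ≡ 1 (mod 17)
The inverse is 3 mod 17 = 3
Verification: 6 × 3 = 18 = 1 × 17 + 1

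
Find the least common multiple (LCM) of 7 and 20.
140

First find GCD(7, 20) using the Euclidean algorithm:
7 = 0 × 20 + 7
20 = 2 × 7 + 6
7 = 1 × 6 + 1
6 = 6 × 1 + 0
GCD(7, 20) = 1

LCM formula: LCM(a, b) = (a × b) / GCD(a, b)
LCM(7, 20) = (7 × 20) / 1
LCM(7, 20) = 140 / 1
LCM(7, 20) = 140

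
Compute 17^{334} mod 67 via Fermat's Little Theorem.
39

By Fermat's Little Theorem, a^(p-1) ≡ 1 (mod p) for prime p and gcd(a, p) = 1
Here p = 67, so 17^66 ≡ 1 (mod 67)
We can reduce the exponent: 334 mod 66 = 4
So 17^334 ≡ 17^4 (mod 67)
Computing: 17^4 mod 67 = 39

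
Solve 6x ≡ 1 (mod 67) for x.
56

Using Extended Euclidean Algorithm:
gcd(6, 67) = 1
Bezout coefficients: 6 × -11 + 67 × 1 = 1
So 6 × -11 ≡ 1 (mod 67)
The inverse is -11 mod 67 = 56
Verification: 6 × 56 = 336 = 5 × 67 + 1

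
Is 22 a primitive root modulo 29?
p - 1 = 28 has prime divisors 2, 7. Check 22^(28/q) mod 29 for each: 22^(28/2) = 22^14 ≡ 1, 22^(28/7) = 22^4 ≡ 23 (mod 29). Since 22^14 ≡ 1 (mod 29), the order of 22 divides 14 (in fact the order is 14) ≠ 28, so it is not a primitive root.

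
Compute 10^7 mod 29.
7 = 4 + 2 + 1 (binary 111). Repeated squaring mod 29: 10^1 ≡ 10; 10^2 ≡ 10² = 100 ≡ 13; 10^4 ≡ 13² = 169 ≡ 24. Multiply: 10^7 = 10^4 × 10^2 × 10^1 ≡ 24 × 13 × 10 (mod 29): 24 × 13 = 312 ≡ 22; 22 × 10 = 220 ≡ 17. So 10^7 ≡ 17 (mod 29).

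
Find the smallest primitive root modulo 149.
p - 1 = 148 has prime divisors 2, 37. h is a primitive root mod 149 iff h^(148/q) ≢ 1 (mod 149) for each such q.
h = 2: 2^74 ≡ 148, 2^4 ≡ 16 (mod 149); none is 1, so 2 has order 148 and is a primitive root.
The smallest primitive root mod 149 is g = 2.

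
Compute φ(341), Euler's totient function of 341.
300

Prime factorization: 341 = 11 × 31
Using the formula φ(n) = n × Π(1 - 1/p) for each prime factor p:
φ(341) = 341 × (1 - 1/11) × (1 - 1/31)
φ(341) = 300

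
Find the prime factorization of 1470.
2 × 3 × 5 × 7^2

Divide by primes starting from smallest:
1470 ÷ 2 = 735
735 ÷ 3 = 245
245 ÷ 5 = 49
49 ÷ 7 = 7
7 ÷ 7 = 1

1470 = 2 × 3 × 5 × 7^2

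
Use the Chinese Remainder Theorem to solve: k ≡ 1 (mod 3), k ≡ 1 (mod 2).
M = 3 × 2 = 6. M₁ = 2, y₁ ≡ 2 (mod 3). M₂ = 3, y₂ ≡ 1 (mod 2). k = 1×2×2 + 1×3×1 ≡ 1 (mod 6)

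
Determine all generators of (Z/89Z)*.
Primitive roots mod 89: {3, 6, 7, 13, 14, 15, 19, 23, 24, 26, 27, 28, 29, 30, 31, 33, 35, 38, 41, 43, 46, 48, 51, 54, 56, 58, 59, 60, 61, 62, 63, 65, 66, 70, 74, 75, 76, 82, 83, 86}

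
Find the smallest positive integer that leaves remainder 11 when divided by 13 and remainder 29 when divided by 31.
M = 13 × 31 = 403. M₁ = 31, y₁ ≡ 8 (mod 13). M₂ = 13, y₂ ≡ 12 (mod 31). z = 11×31×8 + 29×13×12 ≡ 401 (mod 403). The smallest positive such number is 401.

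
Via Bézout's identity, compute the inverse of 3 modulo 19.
Extended GCD: 3(-6) + 19(1) = 1. So 3^(-1) ≡ 13 ≡ 13 (mod 19). Verify: 3 × 13 = 39 ≡ 1 (mod 19)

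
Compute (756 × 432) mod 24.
0

(756 × 432) = 326592
326592 mod 24 = 0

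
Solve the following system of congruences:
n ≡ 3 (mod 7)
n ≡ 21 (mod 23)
136

Using the Chinese Remainder Theorem:
M = product of moduli = 161
For equation 1: M_1 = 23, 23 ≡ 2 (mod 7), inverse of 23 mod 7 is 4 (check: 2 × 4 = 8 ≡ 1 (mod 7))
For equation 2: M_2 = 7, 7 ≡ 7 (mod 23), inverse of 7 mod 23 is 10 (check: 7 × 10 = 70 ≡ 1 (mod 23))
Combine: n ≡ Σ r_i×M_i×(M_i⁻¹ mod m_i) = 3×23×4 + 21×7×10 = 276 + 1470 = 1746
1746 mod 161 = 136
n ≡ 136 (mod 161)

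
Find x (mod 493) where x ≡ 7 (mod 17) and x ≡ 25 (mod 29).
M = 17 × 29 = 493. M₁ = 29, y₁ ≡ 10 (mod 17). M₂ = 17, y₂ ≡ 12 (mod 29). x = 7×29×10 + 25×17×12 ≡ 228 (mod 493)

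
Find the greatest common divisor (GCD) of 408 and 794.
2

Using the Euclidean algorithm:
408 = 0 × 794 + 408
794 = 1 × 408 + 386
408 = 1 × 386 + 22
386 = 17 × 22 + 12
22 = 1 × 12 + 10
12 = 1 × 10 + 2
10 = 5 × 2 + 0

GCD(408, 794) = 2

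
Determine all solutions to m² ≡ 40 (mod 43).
The square roots of 40 mod 43 are 13 and 30. Verify: 13² = 169 ≡ 40 (mod 43)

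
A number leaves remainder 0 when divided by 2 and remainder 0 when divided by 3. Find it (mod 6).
M = 2 × 3 = 6. M₁ = 3, y₁ ≡ 1 (mod 2). M₂ = 2, y₂ ≡ 2 (mod 3). t = 0×3×1 + 0×2×2 ≡ 0 (mod 6)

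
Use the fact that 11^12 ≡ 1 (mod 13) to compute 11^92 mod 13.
By Fermat: 11^{12} ≡ 1 (mod 13). 92 = 7×12 + 8. So 11^{92} ≡ 11^{8} ≡ 9 (mod 13)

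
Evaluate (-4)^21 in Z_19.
Using Fermat: (-4)^{18} ≡ 1 (mod 19). 21 ≡ 3 (mod 18). So (-4)^{21} ≡ (-4)^{3} ≡ 12 (mod 19)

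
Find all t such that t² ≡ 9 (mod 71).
The square roots of 9 mod 71 are 3 and 68. Verify: 3² = 9 ≡ 9 (mod 71)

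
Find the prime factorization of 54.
2 × 3^3

Divide by primes starting from smallest:
54 ÷ 2 = 27
27 ÷ 3 = 9
9 ÷ 3 = 3
3 ÷ 3 = 1

54 = 2 × 3^3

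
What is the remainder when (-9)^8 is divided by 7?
(-9) ≡ 5 (mod 7). 8 = 8 (binary 1000). Repeated squaring mod 7: 5^1 ≡ 5; 5^2 ≡ 5² = 25 ≡ 4; 5^4 ≡ 4² = 16 ≡ 2; 5^8 ≡ 2² = 4 ≡ 4. So (-9)^8 ≡ 4 (mod 7).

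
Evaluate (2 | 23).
(2/23) = 2^{11} mod 23 = 1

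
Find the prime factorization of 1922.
2 × 31^2

Divide by primes starting from smallest:
1922 ÷ 2 = 961
961 ÷ 31 = 31
31 ÷ 31 = 1

1922 = 2 × 31^2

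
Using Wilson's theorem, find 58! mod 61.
(60)! = (58)! × (59) × (60) ≡ -1 (mod 61). So (58)! ≡ -1 × [(60)(59)]^(-1) ≡ 30 (mod 61)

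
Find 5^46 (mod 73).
Using repeated squaring. 46 = 32 + 8 + 4 + 2 (binary 101110). Repeated squaring mod 73: 5^1 ≡ 5; 5^2 ≡ 5² = 25 ≡ 25; 5^4 ≡ 25² = 625 ≡ 41; 5^8 ≡ 41² = 1681 ≡ 2; 5^16 ≡ 2² = 4 ≡ 4; 5^32 ≡ 4² = 16 ≡ 16. Multiply: 5^46 = 5^32 × 5^8 × 5^4 × 5^2 ≡ 16 × 2 × 41 × 25 (mod 73): 16 × 2 = 32 ≡ 32; 32 × 41 = 1312 ≡ 71; 71 × 25 = 1775 ≡ 23. So 5^46 ≡ 23 (mod 73).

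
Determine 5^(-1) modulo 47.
5^(-1) ≡ 19 (mod 47). Verification: 5 × 19 = 95 ≡ 1 (mod 47)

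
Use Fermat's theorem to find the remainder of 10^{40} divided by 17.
16

By Fermat's Little Theorem, a^(p-1) ≡ 1 (mod p) for prime p and gcd(a, p) = 1
Here p = 17, so 10^16 ≡ 1 (mod 17)
We can reduce the exponent: 40 mod 16 = 8
So 10^40 ≡ 10^8 (mod 17)
Computing: 10^8 mod 17 = 16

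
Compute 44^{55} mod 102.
56

Using successive squaring:
Binary expansion of 55: 110111
Powers of 44 mod 102 (each is the square of the previous):
  44^1 ≡ 44 (mod 102)
  44^2 ≡ 44² = 1936 ≡ 100 (mod 102)
  44^4 ≡ 100² = 10000 ≡ 4 (mod 102)
  44^8 ≡ 4² = 16 ≡ 16 (mod 102)
  44^16 ≡ 16² = 256 ≡ 52 (mod 102)
  44^32 ≡ 52² = 2704 ≡ 52 (mod 102)
55 = 32 + 16 + 4 + 2 + 1, so 44^55 = 44^32 × 44^16 × 44^4 × 44^2 × 44^1 ≡ 52 × 52 × 4 × 100 × 44 (mod 102)
Multiplying step by step:
  52 × 52 = 2704 ≡ 52 (mod 102)
  52 × 4 = 208 ≡ 4 (mod 102)
  4 × 100 = 400 ≡ 94 (mod 102)
  94 × 44 = 4136 ≡ 56 (mod 102)
Result: 44^55 ≡ 56 (mod 102)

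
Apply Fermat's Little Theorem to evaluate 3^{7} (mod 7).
3

By Fermat's Little Theorem, a^(p-1) ≡ 1 (mod p) for prime p and gcd(a, p) = 1
Here p = 7, so 3^6 ≡ 1 (mod 7)
We can reduce the exponent: 7 mod 6 = 1
So 3^7 ≡ 3^1 (mod 7)
Computing: 3^1 mod 7 = 3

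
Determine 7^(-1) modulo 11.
7^(-1) ≡ 8 (mod 11). Verification: 7 × 8 = 56 ≡ 1 (mod 11)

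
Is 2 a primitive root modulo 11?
p - 1 = 10 has prime divisors 2, 5. Check 2^(10/q) mod 11 for each: 2^(10/2) = 2^5 ≡ 10, 2^(10/5) = 2^2 ≡ 4 (mod 11). None of these is 1, so 2 has order 10 = φ(11), so it is a primitive root mod 11.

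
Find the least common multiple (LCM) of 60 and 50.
300

First find GCD(60, 50) using the Euclidean algorithm:
60 = 1 × 50 + 10
50 = 5 × 10 + 0
GCD(60, 50) = 10

LCM formula: LCM(a, b) = (a × b) / GCD(a, b)
LCM(60, 50) = (60 × 50) / 10
LCM(60, 50) = 3000 / 10
LCM(60, 50) = 300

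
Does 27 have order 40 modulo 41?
p - 1 = 40 has prime divisors 2, 5. Check 27^(40/q) mod 41 for each: 27^(40/2) = 27^20 ≡ 40, 27^(40/5) = 27^8 ≡ 1 (mod 41). Since 27^8 ≡ 1 (mod 41), the order of 27 divides 8 (in fact the order is 8) ≠ 40, so it is not a primitive root.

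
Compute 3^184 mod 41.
Using Fermat: 3^{40} ≡ 1 (mod 41). 184 ≡ 24 (mod 40). So 3^{184} ≡ 3^{24} ≡ 1 (mod 41)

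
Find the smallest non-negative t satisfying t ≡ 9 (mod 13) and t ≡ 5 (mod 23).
M = 13 × 23 = 299. M₁ = 23, y₁ ≡ 4 (mod 13). M₂ = 13, y₂ ≡ 16 (mod 23). t = 9×23×4 + 5×13×16 ≡ 74 (mod 299)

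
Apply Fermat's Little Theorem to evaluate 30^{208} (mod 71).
37

By Fermat's Little Theorem, a^(p-1) ≡ 1 (mod p) for prime p and gcd(a, p) = 1
Here p = 71, so 30^70 ≡ 1 (mod 71)
We can reduce the exponent: 208 mod 70 = 68
So 30^208 ≡ 30^68 (mod 71)
Computing: 30^68 mod 71 = 37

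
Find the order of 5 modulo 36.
Powers of 5 mod 36: 5^1≡5, 5^2≡25, 5^3≡17, 5^4≡13, 5^5≡29, 5^6≡1. Order = 6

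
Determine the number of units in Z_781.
700

Prime factorization: 781 = 11 × 71
Using the formula φ(n) = n × Π(1 - 1/p) for each prime factor p:
φ(781) = 781 × (1 - 1/11) × (1 - 1/71)
φ(781) = 700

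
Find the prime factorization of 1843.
19 × 97

Divide by primes starting from smallest:
1843 ÷ 19 = 97
97 ÷ 97 = 1

1843 = 19 × 97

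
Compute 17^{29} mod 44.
13

Using successive squaring:
Binary expansion of 29: 11101
Powers of 17 mod 44 (each is the square of the previous):
  17^1 ≡ 17 (mod 44)
  17^2 ≡ 17² = 289 ≡ 25 (mod 44)
  17^4 ≡ 25² = 625 ≡ 9 (mod 44)
  17^8 ≡ 9² = 81 ≡ 37 (mod 44)
  17^16 ≡ 37² = 1369 ≡ 5 (mod 44)
29 = 16 + 8 + 4 + 1, so 17^29 = 17^16 × 17^8 × 17^4 × 17^1 ≡ 5 × 37 × 9 × 17 (mod 44)
Multiplying step by step:
  5 × 37 = 185 ≡ 9 (mod 44)
  9 × 9 = 81 ≡ 37 (mod 44)
  37 × 17 = 629 ≡ 13 (mod 44)
Result: 17^29 ≡ 13 (mod 44)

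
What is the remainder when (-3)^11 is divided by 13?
Using repeated squaring. (-3) ≡ 10 (mod 13). 11 = 8 + 2 + 1 (binary 1011). Repeated squaring mod 13: 10^1 ≡ 10; 10^2 ≡ 10² = 100 ≡ 9; 10^4 ≡ 9² = 81 ≡ 3; 10^8 ≡ 3² = 9 ≡ 9. Multiply: (-3)^11 ≡ 10^8 × 10^2 × 10^1 ≡ 9 × 9 × 10 (mod 13): 9 × 9 = 81 ≡ 3; 3 × 10 = 30 ≡ 4. So (-3)^11 ≡ 4 (mod 13).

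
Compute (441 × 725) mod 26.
3

(441 × 725) = 319725
319725 mod 26 = 3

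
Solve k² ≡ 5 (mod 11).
The square roots of 5 mod 11 are 4 and 7. Verify: 4² = 16 ≡ 5 (mod 11)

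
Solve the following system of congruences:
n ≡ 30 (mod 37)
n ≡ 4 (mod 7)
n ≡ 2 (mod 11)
585

Using the Chinese Remainder Theorem:
M = product of moduli = 2849
For equation 1: M_1 = 77, 77 ≡ 3 (mod 37), inverse of 77 mod 37 is 25 (check: 3 × 25 = 75 ≡ 1 (mod 37))
For equation 2: M_2 = 407, 407 ≡ 1 (mod 7), inverse of 407 mod 7 is 1 (check: 1 × 1 = 1 ≡ 1 (mod 7))
For equation 3: M_3 = 259, 259 ≡ 6 (mod 11), inverse of 259 mod 11 is 2 (check: 6 × 2 = 12 ≡ 1 (mod 11))
Combine: n ≡ Σ r_i×M_i×(M_i⁻¹ mod m_i) = 30×77×25 + 4×407×1 + 2×259×2 = 57750 + 1628 + 1036 = 60414
60414 mod 2849 = 585
n ≡ 585 (mod 2849)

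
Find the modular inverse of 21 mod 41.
21^(-1) ≡ 2 (mod 41). Verification: 21 × 2 = 42 ≡ 1 (mod 41)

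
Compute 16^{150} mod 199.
64

Using successive squaring:
Binary expansion of 150: 10010110
Powers of 16 mod 199 (each is the square of the previous):
  16^1 ≡ 16 (mod 199)
  16^2 ≡ 16² = 256 ≡ 57 (mod 199)
  16^4 ≡ 57² = 3249 ≡ 65 (mod 199)
  16^8 ≡ 65² = 4225 ≡ 46 (mod 199)
  16^16 ≡ 46² = 2116 ≡ 126 (mod 199)
  16^32 ≡ 126² = 15876 ≡ 155 (mod 199)
  16^64 ≡ 155² = 24025 ≡ 145 (mod 199)
  16^128 ≡ 145² = 21025 ≡ 130 (mod 199)
150 = 128 + 16 + 4 + 2, so 16^150 = 16^128 × 16^16 × 16^4 × 16^2 ≡ 130 × 126 × 65 × 57 (mod 199)
Multiplying step by step:
  130 × 126 = 16380 ≡ 62 (mod 199)
  62 × 65 = 4030 ≡ 50 (mod 199)
  50 × 57 = 2850 ≡ 64 (mod 199)
Result: 16^150 ≡ 64 (mod 199)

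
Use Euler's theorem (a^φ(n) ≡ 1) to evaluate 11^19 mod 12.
By Euler: 11^{4} ≡ 1 (mod 12) since gcd(11, 12) = 1. 19 = 4×4 + 3. So 11^{19} ≡ 11^{3} ≡ 11 (mod 12)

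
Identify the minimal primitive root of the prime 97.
p - 1 = 96 has prime divisors 2, 3. h is a primitive root mod 97 iff h^(96/q) ≢ 1 (mod 97) for each such q.
h = 2: 2^48 ≡ 1, 2^32 ≡ 35 (mod 97); 2^48 ≡ 1, so not a primitive root.
h = 3: 3^48 ≡ 1, 3^32 ≡ 35 (mod 97); 3^48 ≡ 1, so not a primitive root.
h = 4: 4^48 ≡ 1, 4^32 ≡ 61 (mod 97); 4^48 ≡ 1, so not a primitive root.
h = 5: 5^48 ≡ 96, 5^32 ≡ 35 (mod 97); none is 1, so 5 has order 96 and is a primitive root.
The smallest primitive root mod 97 is g = 5.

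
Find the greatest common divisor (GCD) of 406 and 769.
1

Using the Euclidean algorithm:
406 = 0 × 769 + 406
769 = 1 × 406 + 363
406 = 1 × 363 + 43
363 = 8 × 43 + 19
43 = 2 × 19 + 5
19 = 3 × 5 + 4
5 = 1 × 4 + 1
4 = 4 × 1 + 0

GCD(406, 769) = 1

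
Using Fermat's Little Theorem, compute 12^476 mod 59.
By Fermat: 12^{58} ≡ 1 (mod 59). 476 = 8×58 + 12. So 12^{476} ≡ 12^{12} ≡ 36 (mod 59)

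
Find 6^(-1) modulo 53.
9

Using Extended Euclidean Algorithm:
gcd(6, 53) = 1
Bezout coefficients: 6 × 9 + 53 × -1 = 1
So 6 × 9 ≡ 1 (mod 53)
The inverse is 9 mod 53 = 9
Verification: 6 × 9 = 54 = 1 × 53 + 1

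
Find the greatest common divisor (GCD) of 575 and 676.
1

Using the Euclidean algorithm:
575 = 0 × 676 + 575
676 = 1 × 575 + 101
575 = 5 × 101 + 70
101 = 1 × 70 + 31
70 = 2 × 31 + 8
31 = 3 × 8 + 7
8 = 1 × 7 + 1
7 = 7 × 1 + 0

GCD(575, 676) = 1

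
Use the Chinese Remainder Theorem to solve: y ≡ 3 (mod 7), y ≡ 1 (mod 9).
M = 7 × 9 = 63. M₁ = 9, y₁ ≡ 4 (mod 7). M₂ = 7, y₂ ≡ 4 (mod 9). y = 3×9×4 + 1×7×4 ≡ 10 (mod 63)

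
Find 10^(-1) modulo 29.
3

Using Extended Euclidean Algorithm:
gcd(10, 29) = 1
Bezout coefficients: 10 × 3 + 29 × -1 = 1
So 10 × 3 ≡ 1 (mod 29)
The inverse is 3 mod 29 = 3
Verification: 10 × 3 = 30 = 1 × 29 + 1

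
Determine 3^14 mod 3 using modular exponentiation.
Using repeated squaring. 3 ≡ 0 (mod 3). 14 = 8 + 4 + 2 (binary 1110). Repeated squaring mod 3: 0^1 ≡ 0; 0^2 ≡ 0² = 0 ≡ 0; 0^4 ≡ 0² = 0 ≡ 0; 0^8 ≡ 0² = 0 ≡ 0. Multiply: 3^14 ≡ 0^8 × 0^4 × 0^2 ≡ 0 × 0 × 0 (mod 3): 0 × 0 = 0 ≡ 0; 0 × 0 = 0 ≡ 0. So 3^14 ≡ 0 (mod 3).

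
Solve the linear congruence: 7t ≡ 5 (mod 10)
5

Since gcd(7, 10) = 1 divides 5, a solution exists.
Multiply both sides by the inverse of 7 mod 10:
  7^(-1) mod 10 = 3
  x ≡ 3 × 5 ≡ 15 ≡ 5 (mod 10)
Verification: 7 × 5 = 35 = 3 × 10 + 5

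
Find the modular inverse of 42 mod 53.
42^(-1) ≡ 24 (mod 53). Verification: 42 × 24 = 1008 ≡ 1 (mod 53)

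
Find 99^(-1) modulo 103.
77

Using Extended Euclidean Algorithm:
gcd(99, 103) = 1
Bezout coefficients: 99 × -26 + 103 × 25 = 1
So 99 × -26 ≡ 1 (mod 103)
The inverse is -26 mod 103 = 77
Verification: 99 × 77 = 7623 = 74 × 103 + 1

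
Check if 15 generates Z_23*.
p - 1 = 22 has prime divisors 2, 11. Check 15^(22/q) mod 23 for each: 15^(22/2) = 15^11 ≡ 22, 15^(22/11) = 15^2 ≡ 18 (mod 23). None of these is 1, so 15 has order 22 = φ(23), so it is a primitive root mod 23.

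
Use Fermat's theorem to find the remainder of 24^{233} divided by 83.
14

By Fermat's Little Theorem, a^(p-1) ≡ 1 (mod p) for prime p and gcd(a, p) = 1
Here p = 83, so 24^82 ≡ 1 (mod 83)
We can reduce the exponent: 233 mod 82 = 69
So 24^233 ≡ 24^69 (mod 83)
Computing: 24^69 mod 83 = 14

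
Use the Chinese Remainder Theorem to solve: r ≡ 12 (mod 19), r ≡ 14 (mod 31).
M = 19 × 31 = 589. M₁ = 31, y₁ ≡ 8 (mod 19). M₂ = 19, y₂ ≡ 18 (mod 31). r = 12×31×8 + 14×19×18 ≡ 107 (mod 589)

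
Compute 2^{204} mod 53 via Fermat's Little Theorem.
10

By Fermat's Little Theorem, a^(p-1) ≡ 1 (mod p) for prime p and gcd(a, p) = 1
Here p = 53, so 2^52 ≡ 1 (mod 53)
We can reduce the exponent: 204 mod 52 = 48
So 2^204 ≡ 2^48 (mod 53)
Computing: 2^48 mod 53 = 10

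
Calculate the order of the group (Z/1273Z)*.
1188

Prime factorization: 1273 = 19 × 67
Using the formula φ(n) = n × Π(1 - 1/p) for each prime factor p:
φ(1273) = 1273 × (1 - 1/19) × (1 - 1/67)
φ(1273) = 1188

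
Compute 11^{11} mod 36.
23

Using successive squaring:
Binary expansion of 11: 1011
Powers of 11 mod 36 (each is the square of the previous):
  11^1 ≡ 11 (mod 36)
  11^2 ≡ 11² = 121 ≡ 13 (mod 36)
  11^4 ≡ 13² = 169 ≡ 25 (mod 36)
  11^8 ≡ 25² = 625 ≡ 13 (mod 36)
11 = 8 + 2 + 1, so 11^11 = 11^8 × 11^2 × 11^1 ≡ 13 × 13 × 11 (mod 36)
Multiplying step by step:
  13 × 13 = 169 ≡ 25 (mod 36)
  25 × 11 = 275 ≡ 23 (mod 36)
Result: 11^11 ≡ 23 (mod 36)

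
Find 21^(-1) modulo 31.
3

Using Extended Euclidean Algorithm:
gcd(21, 31) = 1
Bezout coefficients: 21 × 3 + 31 × -2 = 1
So 21 × 3 ≡ 1 (mod 31)
The inverse is 3 mod 31 = 3
Verification: 21 × 3 = 63 = 2 × 31 + 1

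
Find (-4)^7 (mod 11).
(-4) ≡ 7 (mod 11). 7 = 4 + 2 + 1 (binary 111). Repeated squaring mod 11: 7^1 ≡ 7; 7^2 ≡ 7² = 49 ≡ 5; 7^4 ≡ 5² = 25 ≡ 3. Multiply: (-4)^7 ≡ 7^4 × 7^2 × 7^1 ≡ 3 × 5 × 7 (mod 11): 3 × 5 = 15 ≡ 4; 4 × 7 = 28 ≡ 6. So (-4)^7 ≡ 6 (mod 11).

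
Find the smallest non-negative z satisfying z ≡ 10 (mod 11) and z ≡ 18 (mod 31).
M = 11 × 31 = 341. M₁ = 31, y₁ ≡ 5 (mod 11). M₂ = 11, y₂ ≡ 17 (mod 31). z = 10×31×5 + 18×11×17 ≡ 142 (mod 341)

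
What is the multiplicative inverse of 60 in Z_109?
60^(-1) ≡ 20 (mod 109). Verification: 60 × 20 = 1200 ≡ 1 (mod 109)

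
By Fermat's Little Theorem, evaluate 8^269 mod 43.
By Fermat: 8^{42} ≡ 1 (mod 43). 269 = 6×42 + 17. So 8^{269} ≡ 8^{17} ≡ 39 (mod 43)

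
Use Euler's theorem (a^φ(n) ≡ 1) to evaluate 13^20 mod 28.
By Euler: 13^{12} ≡ 1 (mod 28) since gcd(13, 28) = 1. 20 = 1×12 + 8. So 13^{20} ≡ 13^{8} ≡ 1 (mod 28)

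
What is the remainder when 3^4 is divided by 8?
4 = 4 (binary 100). Repeated squaring mod 8: 3^1 ≡ 3; 3^2 ≡ 3² = 9 ≡ 1; 3^4 ≡ 1² = 1 ≡ 1. So 3^4 ≡ 1 (mod 8).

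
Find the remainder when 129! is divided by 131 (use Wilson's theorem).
(130)! = (129)! × (130) ≡ -1 (mod 131). So (129)! ≡ -1 × (130)^(-1) ≡ (-1)×(-1) = 1 (mod 131)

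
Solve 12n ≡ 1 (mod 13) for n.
12^(-1) ≡ 12 (mod 13). Verification: 12 × 12 = 144 ≡ 1 (mod 13)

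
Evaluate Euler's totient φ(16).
8

Prime factorization: 16 = 2^4
Using the formula φ(n) = n × Π(1 - 1/p) for each prime factor p:
φ(16) = 16 × (1 - 1/2)
φ(16) = 8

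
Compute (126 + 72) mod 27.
9

(126 + 72) = 198
198 mod 27 = 9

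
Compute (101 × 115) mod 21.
2

(101 × 115) = 11615
11615 mod 21 = 2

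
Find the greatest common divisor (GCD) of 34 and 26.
2

Using the Euclidean algorithm:
34 = 1 × 26 + 8
26 = 3 × 8 + 2
8 = 4 × 2 + 0

GCD(34, 26) = 2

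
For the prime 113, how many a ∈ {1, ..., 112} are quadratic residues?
For prime 113, there are (p-1)/2 = (113-1)/2 = 56 quadratic residues (excluding 0).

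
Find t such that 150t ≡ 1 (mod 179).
150^(-1) ≡ 37 (mod 179). Verification: 150 × 37 = 5550 ≡ 1 (mod 179)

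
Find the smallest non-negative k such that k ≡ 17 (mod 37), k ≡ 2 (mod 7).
128

Using the Chinese Remainder Theorem:
M = product of moduli = 259
For equation 1: M_1 = 7, 7 ≡ 7 (mod 37), inverse of 7 mod 37 is 16 (check: 7 × 16 = 112 ≡ 1 (mod 37))
For equation 2: M_2 = 37, 37 ≡ 2 (mod 7), inverse of 37 mod 7 is 4 (check: 2 × 4 = 8 ≡ 1 (mod 7))
Combine: k ≡ Σ r_i×M_i×(M_i⁻¹ mod m_i) = 17×7×16 + 2×37×4 = 1904 + 296 = 2200
2200 mod 259 = 128
k ≡ 128 (mod 259)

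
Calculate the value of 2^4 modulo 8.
4 = 4 (binary 100). Repeated squaring mod 8: 2^1 ≡ 2; 2^2 ≡ 2² = 4 ≡ 4; 2^4 ≡ 4² = 16 ≡ 0. So 2^4 ≡ 0 (mod 8).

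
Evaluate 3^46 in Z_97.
Using repeated squaring. 46 = 32 + 8 + 4 + 2 (binary 101110). Repeated squaring mod 97: 3^1 ≡ 3; 3^2 ≡ 3² = 9 ≡ 9; 3^4 ≡ 9² = 81 ≡ 81; 3^8 ≡ 81² = 6561 ≡ 62; 3^16 ≡ 62² = 3844 ≡ 61; 3^32 ≡ 61² = 3721 ≡ 35. Multiply: 3^46 = 3^32 × 3^8 × 3^4 × 3^2 ≡ 35 × 62 × 81 × 9 (mod 97): 35 × 62 = 2170 ≡ 36; 36 × 81 = 2916 ≡ 6; 6 × 9 = 54 ≡ 54. So 3^46 ≡ 54 (mod 97).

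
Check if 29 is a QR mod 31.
By Euler's criterion: 29^{15} ≡ 30 (mod 31). Since this equals -1 (≡ 30), 29 is not a QR.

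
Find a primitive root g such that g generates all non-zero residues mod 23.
p - 1 = 22 has prime divisors 2, 11. h is a primitive root mod 23 iff h^(22/q) ≢ 1 (mod 23) for each such q.
h = 2: 2^11 ≡ 1, 2^2 ≡ 4 (mod 23); 2^11 ≡ 1, so not a primitive root.
h = 3: 3^11 ≡ 1, 3^2 ≡ 9 (mod 23); 3^11 ≡ 1, so not a primitive root.
h = 4: 4^11 ≡ 1, 4^2 ≡ 16 (mod 23); 4^11 ≡ 1, so not a primitive root.
h = 5: 5^11 ≡ 22, 5^2 ≡ 2 (mod 23); none is 1, so 5 has order 22 and is a primitive root.
The smallest primitive root mod 23 is g = 5.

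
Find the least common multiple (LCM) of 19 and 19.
19

First find GCD(19, 19) using the Euclidean algorithm:
19 = 1 × 19 + 0
GCD(19, 19) = 19

LCM formula: LCM(a, b) = (a × b) / GCD(a, b)
LCM(19, 19) = (19 × 19) / 19
LCM(19, 19) = 361 / 19
LCM(19, 19) = 19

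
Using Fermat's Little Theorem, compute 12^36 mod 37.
By Fermat's Little Theorem, 12^{36} ≡ 1 (mod 37) since 37 is prime and gcd(12, 37) = 1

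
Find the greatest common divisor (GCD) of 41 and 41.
41

Using the Euclidean algorithm:
41 = 1 × 41 + 0

GCD(41, 41) = 41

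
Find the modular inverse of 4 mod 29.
4^(-1) ≡ 22 (mod 29). Verification: 4 × 22 = 88 ≡ 1 (mod 29)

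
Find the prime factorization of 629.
17 × 37

Divide by primes starting from smallest:
629 ÷ 17 = 37
37 ÷ 37 = 1

629 = 17 × 37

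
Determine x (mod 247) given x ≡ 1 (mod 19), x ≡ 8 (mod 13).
229

Using the Chinese Remainder Theorem:
M = product of moduli = 247
For equation 1: M_1 = 13, 13 ≡ 13 (mod 19), inverse of 13 mod 19 is 3 (check: 13 × 3 = 39 ≡ 1 (mod 19))
For equation 2: M_2 = 19, 19 ≡ 6 (mod 13), inverse of 19 mod 13 is 11 (check: 6 × 11 = 66 ≡ 1 (mod 13))
Combine: x ≡ Σ r_i×M_i×(M_i⁻¹ mod m_i) = 1×13×3 + 8×19×11 = 39 + 1672 = 1711
1711 mod 247 = 229
x ≡ 229 (mod 247)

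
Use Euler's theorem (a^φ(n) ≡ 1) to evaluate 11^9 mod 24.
By Euler: 11^{8} ≡ 1 (mod 24) since gcd(11, 24) = 1. 9 = 1×8 + 1. So 11^{9} ≡ 11^{1} ≡ 11 (mod 24)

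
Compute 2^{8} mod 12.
4

Using successive squaring:
Binary expansion of 8: 1000
Powers of 2 mod 12 (each is the square of the previous):
  2^1 ≡ 2 (mod 12)
  2^2 ≡ 2² = 4 ≡ 4 (mod 12)
  2^4 ≡ 4² = 16 ≡ 4 (mod 12)
  2^8 ≡ 4² = 16 ≡ 4 (mod 12)
8 is a power of 2, so 2^8 is the last square: ≡ 4 (mod 12)
Result: 2^8 ≡ 4 (mod 12)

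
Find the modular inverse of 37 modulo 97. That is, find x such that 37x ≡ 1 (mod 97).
21

Using Extended Euclidean Algorithm:
gcd(37, 97) = 1
Bezout coefficients: 37 × 21 + 97 × -8 = 1
So 37 × 21 ≡ 1 (mod 97)
The inverse is 21 mod 97 = 21
Verification: 37 × 21 = 777 = 8 × 97 + 1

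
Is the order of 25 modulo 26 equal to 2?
Yes, ord_26(25) = 2.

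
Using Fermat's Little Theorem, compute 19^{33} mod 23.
22

By Fermat's Little Theorem, a^(p-1) ≡ 1 (mod p) for prime p and gcd(a, p) = 1
Here p = 23, so 19^22 ≡ 1 (mod 23)
We can reduce the exponent: 33 mod 22 = 11
So 19^33 ≡ 19^11 (mod 23)
Computing: 19^11 mod 23 = 22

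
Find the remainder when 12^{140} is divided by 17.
By Fermat: 12^{16} ≡ 1 (mod 17). 140 = 8×16 + 12. So 12^{140} ≡ 12^{12} ≡ 4 (mod 17)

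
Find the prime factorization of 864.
2^5 × 3^3

Divide by primes starting from smallest:
864 ÷ 2 = 432
432 ÷ 2 = 216
216 ÷ 2 = 108
108 ÷ 2 = 54
54 ÷ 2 = 27
27 ÷ 3 = 9
9 ÷ 3 = 3
3 ÷ 3 = 1

864 = 2^5 × 3^3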